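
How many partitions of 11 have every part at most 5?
Let r_j(i) = number of partitions of i into parts ≤ j, for i = 0..11. r_1(i) = 1 for all i; r_j(i) = r_{j-1}(i) + r_j(i-j). Rows j = 2..5: ≤2: 1 1 2 2 3 3 4 4 5 5 6 6; ≤3: 1 1 2 3 4 5 7 8 10 12 14 16; ≤4: 1 1 2 3 5 6 9 11 15 18 23 27; ≤5: 1 1 2 3 5 7 10 13 18 23 30 37. r_5(11) = 37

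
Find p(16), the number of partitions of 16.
Pentagonal recurrence p(n) = p(n-1) + p(n-2) - p(n-5) - p(n-7) + p(n-12) + p(n-15) - ... gives p(0..15) = 1, 1, 2, 3, 5, 7, 11, 15, 22, 30, 42, 56, 77, 101, 135, 176. p(16) = p(15) + p(14) - p(11) - p(9) + p(4) + p(1) = 176 + 135 - 56 - 30 + 5 + 1 = 231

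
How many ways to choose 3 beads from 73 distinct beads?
C(73,3) = 73!/(3!×70!) = 62196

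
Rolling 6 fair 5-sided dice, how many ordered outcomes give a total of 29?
Coefficient of x^29 in (x + x² + ... + x^5)^6. By inclusion-exclusion on dice exceeding 5: Σ_j (-1)^j C(6,j)·C(29-1-5j, 5) = C(6,0)·C(28,5) - C(6,1)·C(23,5) + C(6,2)·C(18,5) - C(6,3)·C(13,5) + C(6,4)·C(8,5) = 1·98280 - 6·33649 + 15·8568 - 20·1287 + 15·56 = 6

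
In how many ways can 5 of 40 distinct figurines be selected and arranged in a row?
P(40,5) = 40!/(40-5)! = 78960960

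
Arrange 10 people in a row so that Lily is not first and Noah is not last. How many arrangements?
By inclusion-exclusion: 10! - 2×(10-1)! + (10-2)! = 3628800 - 725760 + 40320 = 2943360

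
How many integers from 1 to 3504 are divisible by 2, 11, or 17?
⌊3504/2⌋+⌊3504/11⌋+⌊3504/17⌋ - ⌊3504/22⌋-⌊3504/34⌋-⌊3504/187⌋ + ⌊3504/374⌋ = 1752+318+206 - 159-103-18 + 9 = 2005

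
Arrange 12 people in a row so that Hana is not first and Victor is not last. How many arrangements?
By inclusion-exclusion: 12! - 2×(12-1)! + (12-2)! = 479001600 - 79833600 + 3628800 = 402796800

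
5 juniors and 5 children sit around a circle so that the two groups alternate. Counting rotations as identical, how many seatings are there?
Fix one of the juniors: (5-1)! ways for the remaining juniors, × 5! ways for the children = 24 × 120 = 2880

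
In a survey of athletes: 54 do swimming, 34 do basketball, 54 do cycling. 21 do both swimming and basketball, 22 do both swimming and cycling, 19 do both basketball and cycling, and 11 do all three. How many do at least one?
|A∪B∪C| = 54+34+54-21-22-19+11 = 91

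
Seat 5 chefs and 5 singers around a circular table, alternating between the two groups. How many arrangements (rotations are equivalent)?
Fix one of the chefs: (5-1)! ways for the remaining chefs, × 5! ways for the singers = 24 × 120 = 2880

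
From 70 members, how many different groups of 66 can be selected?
C(70,66) = 70!/(66!×4!) = 916895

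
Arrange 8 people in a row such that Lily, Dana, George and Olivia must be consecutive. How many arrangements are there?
Treat the 4 as one block: (8-4+1)! × 4! = 120 × 24 = 2880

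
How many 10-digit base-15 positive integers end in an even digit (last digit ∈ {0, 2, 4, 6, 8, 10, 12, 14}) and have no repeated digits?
Last∈{0,2,4,6,8,10,12,14}. Last=0: 726485760. Last nonzero: 7×13×P(13,8) = 4722157440. Total = 5448643200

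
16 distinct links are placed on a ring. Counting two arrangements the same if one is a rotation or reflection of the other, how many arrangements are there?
(16-1)!/2 = 1307674368000/2 = 653837184000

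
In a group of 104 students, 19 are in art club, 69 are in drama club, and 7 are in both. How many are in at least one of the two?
|A∪B| = |A| + |B| - |A∩B| = 19 + 69 - 7 = 81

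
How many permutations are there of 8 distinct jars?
8! = 40320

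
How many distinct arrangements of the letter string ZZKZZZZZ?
8! / (7! × 1!) = 8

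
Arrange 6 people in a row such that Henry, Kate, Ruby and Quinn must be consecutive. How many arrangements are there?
Treat the 4 as one block: (6-4+1)! × 4! = 6 × 24 = 144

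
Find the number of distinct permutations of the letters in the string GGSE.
4! / (1! × 1! × 2!) = 12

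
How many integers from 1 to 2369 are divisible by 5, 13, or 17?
⌊2369/5⌋+⌊2369/13⌋+⌊2369/17⌋ - ⌊2369/65⌋-⌊2369/85⌋-⌊2369/221⌋ + ⌊2369/1105⌋ = 473+182+139 - 36-27-10 + 2 = 723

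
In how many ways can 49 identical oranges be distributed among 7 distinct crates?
C(49+7-1, 7-1) = C(55, 6) = 28989675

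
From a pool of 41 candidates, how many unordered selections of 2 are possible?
C(41,2) = 41!/(2!×39!) = 820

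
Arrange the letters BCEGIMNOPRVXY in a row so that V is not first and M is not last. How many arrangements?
By inclusion-exclusion: 13! - 2×(13-1)! + (13-2)! = 6227020800 - 958003200 + 39916800 = 5308934400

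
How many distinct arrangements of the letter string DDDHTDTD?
8! / (2! × 5! × 1!) = 168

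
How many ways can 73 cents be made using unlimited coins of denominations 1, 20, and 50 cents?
Coefficient of x^73 in 1/(1-x^1) · 1/(1-x^20) · 1/(1-x^50). Case on j = number of 50-cent coins (j = 0..1); remainder r = 73 - 50j is made from {1,20} in ⌊r/20⌋+1 ways. r = 73, 23 → 4 + 2 = 6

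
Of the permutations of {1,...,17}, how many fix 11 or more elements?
Exactly j fixed points: C(17,j)·!(17-j); sum over j ≥ 11 (derangement numbers via !m = (m-1)·(!(m-1) + !(m-2)): !0..!6 = 1, 0, 1, 2, 9, 44, 265). Σ_{j=11}^{17} C(17,j)·!(17-j) = C(17,11)·!6 + C(17,12)·!5 + C(17,13)·!4 + C(17,14)·!3 + C(17,15)·!2 + C(17,16)·!1 + C(17,17)·!0 = 12376·265 + 6188·44 + 2380·9 + 680·2 + 136·1 + 17·0 + 1·1 = 3574829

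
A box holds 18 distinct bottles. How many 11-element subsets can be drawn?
C(18,11) = 18!/(11!×7!) = 31824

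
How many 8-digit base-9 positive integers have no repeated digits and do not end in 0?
Last digit: 8 nonzero choices. First digit: 7 (nonzero, ≠last). Middle 6: P(7,6) = 5040. Total = 282240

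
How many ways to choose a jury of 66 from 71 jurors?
C(71,66) = 71!/(66!×5!) = 13019909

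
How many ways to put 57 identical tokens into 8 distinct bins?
C(57+8-1, 8-1) = C(64, 7) = 621216192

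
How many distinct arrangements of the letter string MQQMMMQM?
8! / (3! × 5!) = 56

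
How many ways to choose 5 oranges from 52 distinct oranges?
C(52,5) = 52!/(5!×47!) = 2598960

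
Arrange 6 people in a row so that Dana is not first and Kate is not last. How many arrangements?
By inclusion-exclusion: 6! - 2×(6-1)! + (6-2)! = 720 - 240 + 24 = 504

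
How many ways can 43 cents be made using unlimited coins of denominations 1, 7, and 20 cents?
Coefficient of x^43 in 1/(1-x^1) · 1/(1-x^7) · 1/(1-x^20). Case on j = number of 20-cent coins (j = 0..2); remainder r = 43 - 20j is made from {1,7} in ⌊r/7⌋+1 ways. r = 43, 23, 3 → 7 + 4 + 1 = 12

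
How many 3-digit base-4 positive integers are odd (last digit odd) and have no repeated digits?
Last∈{1,3}. Last=0: 0. Last nonzero: 2×2×P(2,1) = 8. Total = 8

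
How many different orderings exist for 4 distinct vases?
4! = 24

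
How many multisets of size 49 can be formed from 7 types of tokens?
C(49+7-1, 7-1) = C(55, 6) = 28989675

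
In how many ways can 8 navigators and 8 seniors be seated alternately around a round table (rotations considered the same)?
Fix one of the navigators: (8-1)! ways for the remaining navigators, × 8! ways for the seniors = 5040 × 40320 = 203212800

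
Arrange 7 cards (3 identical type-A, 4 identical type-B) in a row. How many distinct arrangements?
7! / (3! × 4!) = 35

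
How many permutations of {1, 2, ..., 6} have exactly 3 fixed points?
Choose the 3 fixed points C(6,3) = 20, derange the rest: !3 = Σ_{j=0}^{3} (-1)^j·3!/j! = 6 - 6 + 3 - 1 = 2. Product = 20 × 2 = 40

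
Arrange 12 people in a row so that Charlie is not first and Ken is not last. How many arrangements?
By inclusion-exclusion: 12! - 2×(12-1)! + (12-2)! = 479001600 - 79833600 + 3628800 = 402796800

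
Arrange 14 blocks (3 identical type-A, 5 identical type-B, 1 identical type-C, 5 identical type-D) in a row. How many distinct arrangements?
14! / (3! × 5! × 1! × 5!) = 1009008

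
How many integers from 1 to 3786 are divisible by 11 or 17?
⌊3786/11⌋ + ⌊3786/17⌋ - ⌊3786/187⌋ = 344 + 222 - 20 = 546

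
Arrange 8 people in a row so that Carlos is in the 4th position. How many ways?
Fix one position: (8-1)! = 5040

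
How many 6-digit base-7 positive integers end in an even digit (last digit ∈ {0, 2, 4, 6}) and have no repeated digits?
Last∈{0,2,4,6}. Last=0: 720. Last nonzero: 3×5×P(5,4) = 1800. Total = 2520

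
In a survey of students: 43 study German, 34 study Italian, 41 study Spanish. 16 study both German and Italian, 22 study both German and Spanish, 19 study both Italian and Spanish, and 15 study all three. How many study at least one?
|A∪B∪C| = 43+34+41-16-22-19+15 = 76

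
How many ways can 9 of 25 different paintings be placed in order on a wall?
P(25,9) = 25!/(25-9)! = 741354768000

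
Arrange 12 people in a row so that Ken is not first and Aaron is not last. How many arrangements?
By inclusion-exclusion: 12! - 2×(12-1)! + (12-2)! = 479001600 - 79833600 + 3628800 = 402796800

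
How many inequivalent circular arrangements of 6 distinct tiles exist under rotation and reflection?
(6-1)!/2 = 120/2 = 60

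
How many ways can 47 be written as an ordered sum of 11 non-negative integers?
C(47+11-1, 11-1) = C(57, 10) = 43183019880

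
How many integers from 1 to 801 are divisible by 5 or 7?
⌊801/5⌋ + ⌊801/7⌋ - ⌊801/35⌋ = 160 + 114 - 22 = 252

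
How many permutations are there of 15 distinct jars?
15! = 1307674368000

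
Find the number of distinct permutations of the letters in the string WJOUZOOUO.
9! / (2! × 1! × 4! × 1! × 1!) = 7560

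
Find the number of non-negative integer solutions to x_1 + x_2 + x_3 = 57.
C(57+3-1, 3-1) = C(59, 2) = 1711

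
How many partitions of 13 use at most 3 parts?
By conjugation, equals partitions of 13 into parts ≤ 3. Let r_j(i) = number of partitions of i into parts ≤ j, for i = 0..13. r_1(i) = 1 for all i; r_j(i) = r_{j-1}(i) + r_j(i-j). Rows j = 2..3: ≤2: 1 1 2 2 3 3 4 4 5 5 6 6 7 7; ≤3: 1 1 2 3 4 5 7 8 10 12 14 16 19 21. r_3(13) = 21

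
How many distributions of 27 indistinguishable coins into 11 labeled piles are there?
C(27+11-1, 11-1) = C(37, 10) = 348330136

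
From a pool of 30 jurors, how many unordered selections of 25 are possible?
C(30,25) = 30!/(25!×5!) = 142506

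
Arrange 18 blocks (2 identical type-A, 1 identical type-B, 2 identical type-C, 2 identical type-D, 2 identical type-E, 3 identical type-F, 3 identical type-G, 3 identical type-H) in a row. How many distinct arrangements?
18! / (2! × 1! × 2! × 2! × 2! × 3! × 3! × 3!) = 1852538688000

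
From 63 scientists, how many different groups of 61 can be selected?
C(63,61) = 63!/(61!×2!) = 1953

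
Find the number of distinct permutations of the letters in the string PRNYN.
5! / (1! × 2! × 1! × 1!) = 60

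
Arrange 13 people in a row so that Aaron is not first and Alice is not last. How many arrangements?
By inclusion-exclusion: 13! - 2×(13-1)! + (13-2)! = 6227020800 - 958003200 + 39916800 = 5308934400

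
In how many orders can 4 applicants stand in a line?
4! = 24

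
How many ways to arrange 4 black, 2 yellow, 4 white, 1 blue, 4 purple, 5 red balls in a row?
20! / (4! × 2! × 4! × 1! × 4! × 5!) = 733296564000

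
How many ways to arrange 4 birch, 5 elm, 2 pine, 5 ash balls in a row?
16! / (4! × 5! × 2! × 5!) = 30270240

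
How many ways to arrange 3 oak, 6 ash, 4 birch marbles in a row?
13! / (3! × 6! × 4!) = 60060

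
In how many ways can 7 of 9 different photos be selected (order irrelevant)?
C(9,7) = 9!/(7!×2!) = 36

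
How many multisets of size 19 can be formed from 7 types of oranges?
C(19+7-1, 7-1) = C(25, 6) = 177100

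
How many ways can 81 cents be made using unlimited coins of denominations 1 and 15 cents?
Coefficient of x^81 in 1/(1-x^1) · 1/(1-x^15). Use j coins of 15 for j = 0..⌊81/15⌋ = 5, the rest in 1s: 5 + 1 = 6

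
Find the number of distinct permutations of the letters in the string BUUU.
4! / (3! × 1!) = 4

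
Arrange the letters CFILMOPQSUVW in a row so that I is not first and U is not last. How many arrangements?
By inclusion-exclusion: 12! - 2×(12-1)! + (12-2)! = 479001600 - 79833600 + 3628800 = 402796800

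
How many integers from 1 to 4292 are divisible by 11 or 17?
⌊4292/11⌋ + ⌊4292/17⌋ - ⌊4292/187⌋ = 390 + 252 - 22 = 620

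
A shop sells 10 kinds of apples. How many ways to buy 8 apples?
C(8+10-1, 10-1) = C(17, 9) = 24310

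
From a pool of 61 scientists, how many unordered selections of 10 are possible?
C(61,10) = 61!/(10!×51!) = 90177170226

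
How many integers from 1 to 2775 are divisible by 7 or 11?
⌊2775/7⌋ + ⌊2775/11⌋ - ⌊2775/77⌋ = 396 + 252 - 36 = 612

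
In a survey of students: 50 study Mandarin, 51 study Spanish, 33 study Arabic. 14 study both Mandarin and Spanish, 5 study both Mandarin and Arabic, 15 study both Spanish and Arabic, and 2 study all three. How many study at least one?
|A∪B∪C| = 50+51+33-14-5-15+2 = 102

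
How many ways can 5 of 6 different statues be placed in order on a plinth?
P(6,5) = 6!/(6-5)! = 720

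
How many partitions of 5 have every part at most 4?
Let r_j(i) = number of partitions of i into parts ≤ j, for i = 0..5. r_1(i) = 1 for all i; r_j(i) = r_{j-1}(i) + r_j(i-j). Rows j = 2..4: ≤2: 1 1 2 2 3 3; ≤3: 1 1 2 3 4 5; ≤4: 1 1 2 3 5 6. r_4(5) = 6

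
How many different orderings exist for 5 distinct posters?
5! = 120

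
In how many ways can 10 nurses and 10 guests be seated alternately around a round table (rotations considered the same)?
Fix one of the nurses: (10-1)! ways for the remaining nurses, × 10! ways for the guests = 362880 × 3628800 = 1316818944000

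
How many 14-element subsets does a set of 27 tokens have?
C(27,14) = 27!/(14!×13!) = 20058300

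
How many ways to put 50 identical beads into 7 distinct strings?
C(50+7-1, 7-1) = C(56, 6) = 32468436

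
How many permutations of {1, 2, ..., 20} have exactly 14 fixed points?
Choose the 14 fixed points C(20,14) = 38760, derange the rest: !6 = Σ_{j=0}^{6} (-1)^j·6!/j! = 720 - 720 + 360 - 120 + 30 - 6 + 1 = 265. Product = 38760 × 265 = 10271400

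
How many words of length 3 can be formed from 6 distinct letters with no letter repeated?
P(6,3) = 6!/(6-3)! = 120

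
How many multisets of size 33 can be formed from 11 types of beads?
C(33+11-1, 11-1) = C(43, 10) = 1917334783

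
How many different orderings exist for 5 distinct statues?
5! = 120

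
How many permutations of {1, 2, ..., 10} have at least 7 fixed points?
Exactly j fixed points: C(10,j)·!(10-j); sum over j ≥ 7 (derangement numbers via !m = (m-1)·(!(m-1) + !(m-2)): !0..!3 = 1, 0, 1, 2). Σ_{j=7}^{10} C(10,j)·!(10-j) = C(10,7)·!3 + C(10,8)·!2 + C(10,9)·!1 + C(10,10)·!0 = 120·2 + 45·1 + 10·0 + 1·1 = 286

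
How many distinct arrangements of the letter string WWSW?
4! / (1! × 3!) = 4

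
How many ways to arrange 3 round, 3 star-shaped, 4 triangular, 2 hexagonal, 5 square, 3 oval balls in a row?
20! / (3! × 3! × 4! × 2! × 5! × 3!) = 1955457504000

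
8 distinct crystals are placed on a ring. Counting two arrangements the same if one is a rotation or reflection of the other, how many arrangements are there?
(8-1)!/2 = 5040/2 = 2520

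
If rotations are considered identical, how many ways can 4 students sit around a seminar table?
Circular: fix one position, arrange the rest. (4-1)! = 6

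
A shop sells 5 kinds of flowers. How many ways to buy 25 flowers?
C(25+5-1, 5-1) = C(29, 4) = 23751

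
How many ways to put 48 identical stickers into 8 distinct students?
C(48+8-1, 8-1) = C(55, 7) = 202927725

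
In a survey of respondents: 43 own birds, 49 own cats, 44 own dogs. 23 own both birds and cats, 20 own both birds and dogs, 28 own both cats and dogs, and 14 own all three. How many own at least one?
|A∪B∪C| = 43+49+44-23-20-28+14 = 79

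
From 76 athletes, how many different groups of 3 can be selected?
C(76,3) = 76!/(3!×73!) = 70300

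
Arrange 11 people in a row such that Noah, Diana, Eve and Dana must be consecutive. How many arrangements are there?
Treat the 4 as one block: (11-4+1)! × 4! = 40320 × 24 = 967680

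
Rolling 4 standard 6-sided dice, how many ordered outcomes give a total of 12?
Coefficient of x^12 in (x + x² + ... + x^6)^4. By inclusion-exclusion on dice exceeding 6: Σ_j (-1)^j C(4,j)·C(12-1-6j, 3) = C(4,0)·C(11,3) - C(4,1)·C(5,3) = 1·165 - 4·10 = 125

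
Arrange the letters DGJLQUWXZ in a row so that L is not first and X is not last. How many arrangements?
By inclusion-exclusion: 9! - 2×(9-1)! + (9-2)! = 362880 - 80640 + 5040 = 287280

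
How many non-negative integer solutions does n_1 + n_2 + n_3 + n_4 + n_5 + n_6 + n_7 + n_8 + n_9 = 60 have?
C(60+9-1, 9-1) = C(68, 8) = 7392009768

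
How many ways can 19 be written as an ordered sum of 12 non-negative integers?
C(19+12-1, 12-1) = C(30, 11) = 54627300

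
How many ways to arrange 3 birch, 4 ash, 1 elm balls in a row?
8! / (3! × 4! × 1!) = 280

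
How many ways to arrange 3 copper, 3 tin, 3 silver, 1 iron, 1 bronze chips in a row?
11! / (3! × 3! × 3! × 1! × 1!) = 184800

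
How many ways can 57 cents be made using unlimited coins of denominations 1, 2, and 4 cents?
Coefficient of x^57 in 1/(1-x^1) · 1/(1-x^2) · 1/(1-x^4). Case on j = number of 4-cent coins (j = 0..14); remainder r = 57 - 4j is made from {1,2} in ⌊r/2⌋+1 ways. r = 57, 53, 49, 45, 41, 37, 33, 29, 25, 21, 17, 13, 9, 5, 1 → 29 + 27 + 25 + 23 + 21 + 19 + 17 + 15 + 13 + 11 + 9 + 7 + 5 + 3 + 1 = 225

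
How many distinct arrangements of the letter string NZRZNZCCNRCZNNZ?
15! / (5! × 5! × 2! × 3!) = 7567560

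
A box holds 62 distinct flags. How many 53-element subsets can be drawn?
C(62,53) = 62!/(53!×9!) = 20286591270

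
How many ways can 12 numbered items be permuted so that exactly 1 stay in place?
Choose the 1 fixed point C(12,1) = 12, derange the rest: !11 = Σ_{j=0}^{11} (-1)^j·11!/j! = 39916800 - 39916800 + 19958400 - 6652800 + 1663200 - 332640 + 55440 - 7920 + 990 - 110 + 11 - 1 = 14684570. Product = 12 × 14684570 = 176214840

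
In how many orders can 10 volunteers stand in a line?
10! = 3628800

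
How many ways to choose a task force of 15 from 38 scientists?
C(38,15) = 38!/(15!×23!) = 15471286560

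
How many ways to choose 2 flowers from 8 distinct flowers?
C(8,2) = 8!/(2!×6!) = 28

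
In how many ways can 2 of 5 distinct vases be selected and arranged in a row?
P(5,2) = 5!/(5-2)! = 20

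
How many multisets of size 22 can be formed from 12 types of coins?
C(22+12-1, 12-1) = C(33, 11) = 193536720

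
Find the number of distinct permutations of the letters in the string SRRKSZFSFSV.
11! / (1! × 2! × 1! × 4! × 1! × 2!) = 415800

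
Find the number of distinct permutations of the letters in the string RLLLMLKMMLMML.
13! / (6! × 1! × 5! × 1!) = 72072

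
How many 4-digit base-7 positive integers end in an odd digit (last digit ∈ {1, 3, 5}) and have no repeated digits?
Last∈{1,3,5}. Last=0: 0. Last nonzero: 3×5×P(5,2) = 300. Total = 300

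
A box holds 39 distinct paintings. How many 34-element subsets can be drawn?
C(39,34) = 39!/(34!×5!) = 575757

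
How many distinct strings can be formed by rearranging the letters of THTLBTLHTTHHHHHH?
16! / (5! × 8! × 2! × 1!) = 2162160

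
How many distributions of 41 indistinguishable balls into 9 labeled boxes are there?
C(41+9-1, 9-1) = C(49, 8) = 450978066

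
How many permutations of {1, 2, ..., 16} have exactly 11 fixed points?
Choose the 11 fixed points C(16,11) = 4368, derange the rest: !5 = Σ_{j=0}^{5} (-1)^j·5!/j! = 120 - 120 + 60 - 20 + 5 - 1 = 44. Product = 4368 × 44 = 192192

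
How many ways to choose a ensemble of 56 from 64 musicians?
C(64,56) = 64!/(56!×8!) = 4426165368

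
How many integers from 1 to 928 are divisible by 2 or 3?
⌊928/2⌋ + ⌊928/3⌋ - ⌊928/6⌋ = 464 + 309 - 154 = 619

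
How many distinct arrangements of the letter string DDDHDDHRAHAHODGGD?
17! / (1! × 2! × 4! × 2! × 1! × 7!) = 735134400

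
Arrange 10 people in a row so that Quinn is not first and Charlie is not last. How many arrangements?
By inclusion-exclusion: 10! - 2×(10-1)! + (10-2)! = 3628800 - 725760 + 40320 = 2943360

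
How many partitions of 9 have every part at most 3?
Let r_j(i) = number of partitions of i into parts ≤ j, for i = 0..9. r_1(i) = 1 for all i; r_j(i) = r_{j-1}(i) + r_j(i-j). Rows j = 2..3: ≤2: 1 1 2 2 3 3 4 4 5 5; ≤3: 1 1 2 3 4 5 7 8 10 12. r_3(9) = 12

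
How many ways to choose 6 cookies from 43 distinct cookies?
C(43,6) = 43!/(6!×37!) = 6096454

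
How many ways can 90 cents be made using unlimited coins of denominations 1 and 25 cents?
Coefficient of x^90 in 1/(1-x^1) · 1/(1-x^25). Use j coins of 25 for j = 0..⌊90/25⌋ = 3, the rest in 1s: 3 + 1 = 4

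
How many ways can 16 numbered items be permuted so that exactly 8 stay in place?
Choose the 8 fixed points C(16,8) = 12870, derange the rest: !8 = Σ_{j=0}^{8} (-1)^j·8!/j! = 40320 - 40320 + 20160 - 6720 + 1680 - 336 + 56 - 8 + 1 = 14833. Product = 12870 × 14833 = 190900710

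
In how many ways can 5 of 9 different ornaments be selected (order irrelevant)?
C(9,5) = 9!/(5!×4!) = 126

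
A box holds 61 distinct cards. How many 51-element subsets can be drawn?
C(61,51) = 61!/(51!×10!) = 90177170226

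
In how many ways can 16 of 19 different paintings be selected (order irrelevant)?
C(19,16) = 19!/(16!×3!) = 969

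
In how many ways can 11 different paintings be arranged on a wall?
11! = 39916800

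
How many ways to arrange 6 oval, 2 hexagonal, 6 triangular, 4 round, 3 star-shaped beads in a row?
21! / (6! × 2! × 6! × 4! × 3!) = 342205063200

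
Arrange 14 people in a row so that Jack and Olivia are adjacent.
Treat as block: (14-1)! × 2! = 6227020800 × 2 = 12454041600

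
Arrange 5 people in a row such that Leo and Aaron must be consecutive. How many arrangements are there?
Treat the 2 as one block: (5-2+1)! × 2! = 24 × 2 = 48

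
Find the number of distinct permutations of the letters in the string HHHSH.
5! / (1! × 4!) = 5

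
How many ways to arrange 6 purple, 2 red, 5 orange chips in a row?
13! / (6! × 2! × 5!) = 36036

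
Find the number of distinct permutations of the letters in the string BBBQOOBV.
8! / (1! × 1! × 2! × 4!) = 840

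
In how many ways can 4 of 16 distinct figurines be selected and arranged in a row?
P(16,4) = 16!/(16-4)! = 43680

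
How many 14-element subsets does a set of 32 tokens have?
C(32,14) = 32!/(14!×18!) = 471435600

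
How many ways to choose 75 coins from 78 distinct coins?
C(78,75) = 78!/(75!×3!) = 76076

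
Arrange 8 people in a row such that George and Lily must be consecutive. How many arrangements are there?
Treat the 2 as one block: (8-2+1)! × 2! = 5040 × 2 = 10080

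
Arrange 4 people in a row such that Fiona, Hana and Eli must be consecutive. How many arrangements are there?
Treat the 3 as one block: (4-3+1)! × 3! = 2 × 6 = 12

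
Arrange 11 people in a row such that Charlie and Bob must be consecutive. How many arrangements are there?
Treat the 2 as one block: (11-2+1)! × 2! = 3628800 × 2 = 7257600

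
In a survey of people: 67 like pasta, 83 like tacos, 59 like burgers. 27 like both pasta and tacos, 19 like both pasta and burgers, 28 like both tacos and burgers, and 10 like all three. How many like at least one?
|A∪B∪C| = 67+83+59-27-19-28+10 = 145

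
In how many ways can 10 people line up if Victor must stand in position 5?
Fix one position: (10-1)! = 362880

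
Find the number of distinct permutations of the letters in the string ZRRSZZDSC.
9! / (2! × 2! × 1! × 3! × 1!) = 15120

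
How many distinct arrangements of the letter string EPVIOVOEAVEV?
12! / (3! × 1! × 1! × 2! × 1! × 4!) = 1663200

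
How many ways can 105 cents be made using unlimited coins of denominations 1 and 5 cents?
Coefficient of x^105 in 1/(1-x^1) · 1/(1-x^5). Use j coins of 5 for j = 0..⌊105/5⌋ = 21, the rest in 1s: 21 + 1 = 22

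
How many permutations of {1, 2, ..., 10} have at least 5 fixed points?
Exactly j fixed points: C(10,j)·!(10-j); sum over j ≥ 5 (derangement numbers via !m = (m-1)·(!(m-1) + !(m-2)): !0..!5 = 1, 0, 1, 2, 9, 44). Σ_{j=5}^{10} C(10,j)·!(10-j) = C(10,5)·!5 + C(10,6)·!4 + C(10,7)·!3 + C(10,8)·!2 + C(10,9)·!1 + C(10,10)·!0 = 252·44 + 210·9 + 120·2 + 45·1 + 10·0 + 1·1 = 13264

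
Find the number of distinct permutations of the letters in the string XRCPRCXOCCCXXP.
14! / (1! × 2! × 2! × 5! × 4!) = 7567560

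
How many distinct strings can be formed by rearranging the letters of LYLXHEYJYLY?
11! / (4! × 1! × 1! × 3! × 1! × 1!) = 277200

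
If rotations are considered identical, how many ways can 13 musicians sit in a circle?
Circular: fix one position, arrange the rest. (13-1)! = 479001600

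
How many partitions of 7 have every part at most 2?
Let r_j(i) = number of partitions of i into parts ≤ j, for i = 0..7. r_1(i) = 1 for all i; r_j(i) = r_{j-1}(i) + r_j(i-j). Rows j = 2..2: ≤2: 1 1 2 2 3 3 4 4. r_2(7) = 4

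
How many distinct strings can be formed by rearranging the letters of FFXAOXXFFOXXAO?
14! / (4! × 5! × 2! × 3!) = 2522520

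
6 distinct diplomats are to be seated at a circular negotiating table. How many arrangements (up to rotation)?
Circular: fix one position, arrange the rest. (6-1)! = 120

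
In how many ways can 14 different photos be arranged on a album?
14! = 87178291200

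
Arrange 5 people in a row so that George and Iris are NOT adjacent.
Total - adjacent = 5! - (5-1)!×2 = 120 - 48 = 72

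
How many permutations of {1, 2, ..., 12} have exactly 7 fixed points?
Choose the 7 fixed points C(12,7) = 792, derange the rest: !5 = Σ_{j=0}^{5} (-1)^j·5!/j! = 120 - 120 + 60 - 20 + 5 - 1 = 44. Product = 792 × 44 = 34848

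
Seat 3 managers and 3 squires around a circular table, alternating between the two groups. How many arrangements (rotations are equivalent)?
Fix one of the managers: (3-1)! ways for the remaining managers, × 3! ways for the squires = 2 × 6 = 12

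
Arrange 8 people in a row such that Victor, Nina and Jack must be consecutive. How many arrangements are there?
Treat the 3 as one block: (8-3+1)! × 3! = 720 × 6 = 4320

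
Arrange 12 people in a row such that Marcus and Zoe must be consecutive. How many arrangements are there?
Treat the 2 as one block: (12-2+1)! × 2! = 39916800 × 2 = 79833600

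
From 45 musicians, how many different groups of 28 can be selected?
C(45,28) = 45!/(28!×17!) = 1103068603890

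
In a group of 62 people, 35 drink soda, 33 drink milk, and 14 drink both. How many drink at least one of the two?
|A∪B| = |A| + |B| - |A∩B| = 35 + 33 - 14 = 54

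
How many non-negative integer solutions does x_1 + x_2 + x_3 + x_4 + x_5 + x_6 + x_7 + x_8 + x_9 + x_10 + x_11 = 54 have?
C(54+11-1, 11-1) = C(64, 10) = 151473214816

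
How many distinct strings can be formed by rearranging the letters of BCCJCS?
6! / (1! × 1! × 3! × 1!) = 120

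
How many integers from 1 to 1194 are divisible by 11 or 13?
⌊1194/11⌋ + ⌊1194/13⌋ - ⌊1194/143⌋ = 108 + 91 - 8 = 191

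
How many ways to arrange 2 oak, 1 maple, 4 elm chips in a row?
7! / (2! × 1! × 4!) = 105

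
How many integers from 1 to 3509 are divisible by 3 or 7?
⌊3509/3⌋ + ⌊3509/7⌋ - ⌊3509/21⌋ = 1169 + 501 - 167 = 1503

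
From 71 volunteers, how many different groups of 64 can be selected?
C(71,64) = 71!/(64!×7!) = 1329890705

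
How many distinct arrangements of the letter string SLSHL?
5! / (2! × 2! × 1!) = 30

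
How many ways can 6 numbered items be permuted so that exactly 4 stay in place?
Choose the 4 fixed points C(6,4) = 15, derange the rest: !2 = Σ_{j=0}^{2} (-1)^j·2!/j! = 2 - 2 + 1 = 1. Product = 15 × 1 = 15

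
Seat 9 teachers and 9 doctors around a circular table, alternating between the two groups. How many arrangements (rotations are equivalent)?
Fix one of the teachers: (9-1)! ways for the remaining teachers, × 9! ways for the doctors = 40320 × 362880 = 14631321600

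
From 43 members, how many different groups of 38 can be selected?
C(43,38) = 43!/(38!×5!) = 962598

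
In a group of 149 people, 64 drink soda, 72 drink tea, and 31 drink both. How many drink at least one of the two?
|A∪B| = |A| + |B| - |A∩B| = 64 + 72 - 31 = 105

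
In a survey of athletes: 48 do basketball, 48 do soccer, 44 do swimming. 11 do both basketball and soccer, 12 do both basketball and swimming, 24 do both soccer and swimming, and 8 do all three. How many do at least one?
|A∪B∪C| = 48+48+44-11-12-24+8 = 101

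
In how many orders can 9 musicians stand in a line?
9! = 362880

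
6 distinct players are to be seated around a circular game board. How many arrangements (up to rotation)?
Circular: fix one position, arrange the rest. (6-1)! = 120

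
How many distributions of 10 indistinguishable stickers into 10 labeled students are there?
C(10+10-1, 10-1) = C(19, 9) = 92378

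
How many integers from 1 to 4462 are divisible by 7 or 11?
⌊4462/7⌋ + ⌊4462/11⌋ - ⌊4462/77⌋ = 637 + 405 - 57 = 985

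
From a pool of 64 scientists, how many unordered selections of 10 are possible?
C(64,10) = 64!/(10!×54!) = 151473214816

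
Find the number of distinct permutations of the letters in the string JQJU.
4! / (1! × 2! × 1!) = 12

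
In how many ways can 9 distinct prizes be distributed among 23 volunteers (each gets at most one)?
P(23,9) = 23!/(23-9)! = 296541907200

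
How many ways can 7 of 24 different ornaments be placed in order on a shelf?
P(24,7) = 24!/(24-7)! = 1744364160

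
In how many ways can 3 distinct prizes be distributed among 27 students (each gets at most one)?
P(27,3) = 27!/(27-3)! = 17550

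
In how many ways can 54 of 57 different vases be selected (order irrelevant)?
C(57,54) = 57!/(54!×3!) = 29260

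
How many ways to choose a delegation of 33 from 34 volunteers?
C(34,33) = 34!/(33!×1!) = 34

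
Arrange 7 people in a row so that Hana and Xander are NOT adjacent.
Total - adjacent = 7! - (7-1)!×2 = 5040 - 1440 = 3600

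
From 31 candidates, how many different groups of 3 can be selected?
C(31,3) = 31!/(3!×28!) = 4495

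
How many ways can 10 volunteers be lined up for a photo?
10! = 3628800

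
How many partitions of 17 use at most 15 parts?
By conjugation, equals partitions of 17 into parts ≤ 15. Let r_j(i) = number of partitions of i into parts ≤ j, for i = 0..17. r_1(i) = 1 for all i; r_j(i) = r_{j-1}(i) + r_j(i-j). Rows j = 2..15: ≤2: 1 1 2 2 3 3 4 4 5 5 6 6 7 7 8 8 9 9; ≤3: 1 1 2 3 4 5 7 8 10 12 14 16 19 21 24 27 30 33; ≤4: 1 1 2 3 5 6 9 11 15 18 23 27 34 39 47 54 64 72; ≤5: 1 1 2 3 5 7 10 13 18 23 30 37 47 57 70 84 101 119; ≤6: 1 1 2 3 5 7 11 14 20 26 35 44 58 71 90 110 136 163; ≤7: 1 1 2 3 5 7 11 15 21 28 38 49 65 82 105 131 164 201; ≤8: 1 1 2 3 5 7 11 15 22 29 40 52 70 89 116 146 186 230; ≤9: 1 1 2 3 5 7 11 15 22 30 41 54 73 94 123 157 201 252; ≤10: 1 1 2 3 5 7 11 15 22 30 42 55 75 97 128 164 212 267; ≤11: 1 1 2 3 5 7 11 15 22 30 42 56 76 99 131 169 219 278; ≤12: 1 1 2 3 5 7 11 15 22 30 42 56 77 100 133 172 224 285; ≤13: 1 1 2 3 5 7 11 15 22 30 42 56 77 101 134 174 227 290; ≤14: 1 1 2 3 5 7 11 15 22 30 42 56 77 101 135 175 229 293; ≤15: 1 1 2 3 5 7 11 15 22 30 42 56 77 101 135 176 230 295. r_15(17) = 295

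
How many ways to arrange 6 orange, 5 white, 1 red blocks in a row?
12! / (6! × 5! × 1!) = 5544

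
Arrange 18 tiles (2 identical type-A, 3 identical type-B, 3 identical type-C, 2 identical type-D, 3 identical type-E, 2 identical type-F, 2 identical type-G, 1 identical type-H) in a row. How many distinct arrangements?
18! / (2! × 3! × 3! × 2! × 3! × 2! × 2! × 1!) = 1852538688000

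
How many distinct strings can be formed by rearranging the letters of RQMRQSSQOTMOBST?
15! / (3! × 2! × 2! × 1! × 2! × 3! × 2!) = 2270268000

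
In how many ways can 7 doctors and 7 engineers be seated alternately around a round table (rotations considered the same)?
Fix one of the doctors: (7-1)! ways for the remaining doctors, × 7! ways for the engineers = 720 × 5040 = 3628800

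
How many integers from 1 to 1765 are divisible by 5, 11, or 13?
⌊1765/5⌋+⌊1765/11⌋+⌊1765/13⌋ - ⌊1765/55⌋-⌊1765/65⌋-⌊1765/143⌋ + ⌊1765/715⌋ = 353+160+135 - 32-27-12 + 2 = 579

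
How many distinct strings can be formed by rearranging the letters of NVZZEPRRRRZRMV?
14! / (1! × 1! × 2! × 5! × 1! × 1! × 3!) = 60540480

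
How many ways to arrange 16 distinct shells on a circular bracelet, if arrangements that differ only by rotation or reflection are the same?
(16-1)!/2 = 1307674368000/2 = 653837184000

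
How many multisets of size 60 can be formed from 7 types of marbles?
C(60+7-1, 7-1) = C(66, 6) = 90858768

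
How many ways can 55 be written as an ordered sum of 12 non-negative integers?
C(55+12-1, 12-1) = C(66, 11) = 1074082795968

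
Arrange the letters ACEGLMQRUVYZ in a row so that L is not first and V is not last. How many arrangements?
By inclusion-exclusion: 12! - 2×(12-1)! + (12-2)! = 479001600 - 79833600 + 3628800 = 402796800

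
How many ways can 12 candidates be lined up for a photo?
12! = 479001600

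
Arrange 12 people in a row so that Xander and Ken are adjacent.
Treat as block: (12-1)! × 2! = 39916800 × 2 = 79833600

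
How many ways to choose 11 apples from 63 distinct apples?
C(63,11) = 63!/(11!×52!) = 615790256823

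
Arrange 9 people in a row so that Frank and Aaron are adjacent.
Treat as block: (9-1)! × 2! = 40320 × 2 = 80640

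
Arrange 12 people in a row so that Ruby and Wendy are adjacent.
Treat as block: (12-1)! × 2! = 39916800 × 2 = 79833600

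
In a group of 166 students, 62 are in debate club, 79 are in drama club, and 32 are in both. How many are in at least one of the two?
|A∪B| = |A| + |B| - |A∩B| = 62 + 79 - 32 = 109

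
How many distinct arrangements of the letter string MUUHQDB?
7! / (1! × 1! × 1! × 1! × 1! × 2!) = 2520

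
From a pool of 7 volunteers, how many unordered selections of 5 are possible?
C(7,5) = 7!/(5!×2!) = 21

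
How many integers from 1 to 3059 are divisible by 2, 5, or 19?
⌊3059/2⌋+⌊3059/5⌋+⌊3059/19⌋ - ⌊3059/10⌋-⌊3059/38⌋-⌊3059/95⌋ + ⌊3059/190⌋ = 1529+611+161 - 305-80-32 + 16 = 1900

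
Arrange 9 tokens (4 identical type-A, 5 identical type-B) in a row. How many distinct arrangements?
9! / (4! × 5!) = 126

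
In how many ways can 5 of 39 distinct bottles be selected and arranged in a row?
P(39,5) = 39!/(39-5)! = 69090840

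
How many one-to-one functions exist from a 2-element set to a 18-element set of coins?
P(18,2) = 18!/(18-2)! = 306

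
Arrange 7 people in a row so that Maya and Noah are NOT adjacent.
Total - adjacent = 7! - (7-1)!×2 = 5040 - 1440 = 3600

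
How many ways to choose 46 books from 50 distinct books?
C(50,46) = 50!/(46!×4!) = 230300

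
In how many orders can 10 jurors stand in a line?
10! = 3628800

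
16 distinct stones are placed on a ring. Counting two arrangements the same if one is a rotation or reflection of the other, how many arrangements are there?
(16-1)!/2 = 1307674368000/2 = 653837184000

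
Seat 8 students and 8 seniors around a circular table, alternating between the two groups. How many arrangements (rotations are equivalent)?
Fix one of the students: (8-1)! ways for the remaining students, × 8! ways for the seniors = 5040 × 40320 = 203212800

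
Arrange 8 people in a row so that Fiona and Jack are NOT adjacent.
Total - adjacent = 8! - (8-1)!×2 = 40320 - 10080 = 30240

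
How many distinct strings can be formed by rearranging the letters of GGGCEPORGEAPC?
13! / (2! × 2! × 1! × 2! × 1! × 1! × 4!) = 32432400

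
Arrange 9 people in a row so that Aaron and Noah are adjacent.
Treat as block: (9-1)! × 2! = 40320 × 2 = 80640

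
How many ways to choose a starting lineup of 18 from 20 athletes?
C(20,18) = 20!/(18!×2!) = 190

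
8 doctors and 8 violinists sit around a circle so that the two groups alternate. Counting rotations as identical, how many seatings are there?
Fix one of the doctors: (8-1)! ways for the remaining doctors, × 8! ways for the violinists = 5040 × 40320 = 203212800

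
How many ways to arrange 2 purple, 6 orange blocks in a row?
8! / (2! × 6!) = 28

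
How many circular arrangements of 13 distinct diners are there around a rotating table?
Circular: fix one position, arrange the rest. (13-1)! = 479001600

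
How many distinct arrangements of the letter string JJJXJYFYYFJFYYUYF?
17! / (5! × 1! × 6! × 4! × 1!) = 171531360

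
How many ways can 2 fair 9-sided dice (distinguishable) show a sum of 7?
Coefficient of x^7 in (x + x² + ... + x^9)^2. By inclusion-exclusion on dice exceeding 9: Σ_j (-1)^j C(2,j)·C(7-1-9j, 1) = C(2,0)·C(6,1) = 1·6 = 6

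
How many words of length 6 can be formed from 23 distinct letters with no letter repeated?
P(23,6) = 23!/(23-6)! = 72681840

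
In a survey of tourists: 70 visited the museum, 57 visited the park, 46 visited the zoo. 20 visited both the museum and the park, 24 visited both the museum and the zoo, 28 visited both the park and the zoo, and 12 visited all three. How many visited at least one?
|A∪B∪C| = 70+57+46-20-24-28+12 = 113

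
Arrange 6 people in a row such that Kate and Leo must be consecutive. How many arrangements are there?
Treat the 2 as one block: (6-2+1)! × 2! = 120 × 2 = 240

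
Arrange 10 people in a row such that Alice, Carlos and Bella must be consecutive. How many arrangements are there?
Treat the 3 as one block: (10-3+1)! × 3! = 40320 × 6 = 241920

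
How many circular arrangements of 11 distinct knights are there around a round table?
Circular: fix one position, arrange the rest. (11-1)! = 3628800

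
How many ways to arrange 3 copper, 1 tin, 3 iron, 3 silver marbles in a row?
10! / (3! × 1! × 3! × 3!) = 16800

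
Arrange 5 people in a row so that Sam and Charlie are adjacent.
Treat as block: (5-1)! × 2! = 24 × 2 = 48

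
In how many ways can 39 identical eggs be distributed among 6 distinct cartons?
C(39+6-1, 6-1) = C(44, 5) = 1086008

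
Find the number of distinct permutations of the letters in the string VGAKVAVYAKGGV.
13! / (1! × 3! × 4! × 3! × 2!) = 3603600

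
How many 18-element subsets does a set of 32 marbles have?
C(32,18) = 32!/(18!×14!) = 471435600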